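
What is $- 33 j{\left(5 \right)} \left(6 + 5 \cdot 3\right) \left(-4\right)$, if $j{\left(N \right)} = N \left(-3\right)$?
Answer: $-41580$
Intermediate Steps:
$j{\left(N \right)} = - 3 N$
$- 33 j{\left(5 \right)} \left(6 + 5 \cdot 3\right) \left(-4\right) = - 33 \left(-3\right) 5 \left(6 + 5 \cdot 3\right) \left(-4\right) = - 33 - 15 \left(6 + 15\right) \left(-4\right) = - 33 \left(-15\right) 21 \left(-4\right) = - 33 \left(\left(-315\right) \left(-4\right)\right) = \left(-33\right) 1260 = -41580$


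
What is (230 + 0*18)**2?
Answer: 52900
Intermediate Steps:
(230 + 0*18)**2 = (230 + 0)**2 = 230**2 = 52900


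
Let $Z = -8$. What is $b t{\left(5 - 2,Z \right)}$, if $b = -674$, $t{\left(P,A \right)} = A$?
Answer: $5392$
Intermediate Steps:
$b t{\left(5 - 2,Z \right)} = \left(-674\right) \left(-8\right) = 5392$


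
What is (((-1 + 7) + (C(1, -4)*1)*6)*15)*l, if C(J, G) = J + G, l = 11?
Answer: -1980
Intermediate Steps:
C(J, G) = G + J
(((-1 + 7) + (C(1, -4)*1)*6)*15)*l = (((-1 + 7) + ((-4 + 1)*1)*6)*15)*11 = ((6 - 3*1*6)*15)*11 = ((6 - 3*6)*15)*11 = ((6 - 18)*15)*11 = -12*15*11 = -180*11 = -1980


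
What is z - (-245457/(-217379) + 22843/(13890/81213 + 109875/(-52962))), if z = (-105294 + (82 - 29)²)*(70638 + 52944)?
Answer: -2504659698181213880803687/197757796492545 ≈ -1.2665e+10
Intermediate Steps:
z = -12665301270 (z = (-105294 + 53²)*123582 = (-105294 + 2809)*123582 = -102485*123582 = -12665301270)
z - (-245457/(-217379) + 22843/(13890/81213 + 109875/(-52962))) = -12665301270 - (-245457/(-217379) + 22843/(13890/81213 + 109875/(-52962))) = -12665301270 - (-245457*(-1/217379) + 22843/(13890*(1/81213) + 109875*(-1/52962))) = -12665301270 - (245457/217379 + 22843/(4630/27071 - 36625/17654)) = -12665301270 - (245457/217379 + 22843/(-909737355/477911434)) = -12665301270 - (245457/217379 + 22843*(-477911434/909737355)) = -12665301270 - (245457/217379 - 10916930886862/909737355) = -12665301270 - 1*(-2372888217853228463/197757796492545) = -12665301270 + 2372888217853228463/197757796492545 = -2504659698181213880803687/197757796492545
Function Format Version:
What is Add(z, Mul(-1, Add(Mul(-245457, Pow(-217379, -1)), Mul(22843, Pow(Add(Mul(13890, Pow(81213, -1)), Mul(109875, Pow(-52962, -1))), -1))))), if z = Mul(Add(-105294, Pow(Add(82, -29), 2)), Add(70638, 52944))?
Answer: Rational(-2504659698181213880803687, 197757796492545) ≈ -1.2665e+10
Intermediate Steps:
z = -12665301270 (z = Mul(Add(-105294, Pow(53, 2)), 123582) = Mul(Add(-105294, 2809), 123582) = Mul(-102485, 123582) = -12665301270)
Add(z, Mul(-1, Add(Mul(-245457, Pow(-217379, -1)), Mul(22843, Pow(Add(Mul(13890, Pow(81213, -1)), Mul(109875, Pow(-52962, -1))), -1))))) = Add(-12665301270, Mul(-1, Add(Mul(-245457, Pow(-217379, -1)), Mul(22843, Pow(Add(Mul(13890, Pow(81213, -1)), Mul(109875, Pow(-52962, -1))), -1))))) = Add(-12665301270, Mul(-1, Add(Mul(-245457, Rational(-1, 217379)), Mul(22843, Pow(Add(Mul(13890, Rational(1, 81213)), Mul(109875, Rational(-1, 52962))), -1))))) = Add(-12665301270, Mul(-1, Add(Rational(245457, 217379), Mul(22843, Pow(Add(Rational(4630, 27071), Rational(-36625, 17654)), -1))))) = Add(-12665301270, Mul(-1, Add(Rational(245457, 217379), Mul(22843, Pow(Rational(-909737355, 477911434), -1))))) = Add(-12665301270, Mul(-1, Add(Rational(245457, 217379), Mul(22843, Rational(-477911434, 909737355))))) = Add(-12665301270, Mul(-1, Add(Rational(245457, 217379), Rational(-10916930886862, 909737355)))) = Add(-12665301270, Mul(-1, Rational(-2372888217853228463, 197757796492545))) = Add(-12665301270, Rational(2372888217853228463, 197757796492545)) = Rational(-2504659698181213880803687, 197757796492545)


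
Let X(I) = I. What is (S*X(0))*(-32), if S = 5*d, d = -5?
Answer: 0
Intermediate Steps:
S = -25 (S = 5*(-5) = -25)
(S*X(0))*(-32) = -25*0*(-32) = 0*(-32) = 0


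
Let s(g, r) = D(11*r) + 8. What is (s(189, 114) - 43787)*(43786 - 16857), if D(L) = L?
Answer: -1145155725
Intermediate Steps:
s(g, r) = 8 + 11*r (s(g, r) = 11*r + 8 = 8 + 11*r)
(s(189, 114) - 43787)*(43786 - 16857) = ((8 + 11*114) - 43787)*(43786 - 16857) = ((8 + 1254) - 43787)*26929 = (1262 - 43787)*26929 = -42525*26929 = -1145155725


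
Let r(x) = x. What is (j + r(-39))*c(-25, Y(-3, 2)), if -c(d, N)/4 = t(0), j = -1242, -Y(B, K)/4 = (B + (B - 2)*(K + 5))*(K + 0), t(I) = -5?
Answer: -25620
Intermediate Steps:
Y(B, K) = -4*K*(B + (-2 + B)*(5 + K)) (Y(B, K) = -4*(B + (B - 2)*(K + 5))*(K + 0) = -4*(B + (-2 + B)*(5 + K))*K = -4*K*(B + (-2 + B)*(5 + K)))
c(d, N) = 20 (c(d, N) = -4*(-5) = 20)
(j + r(-39))*c(-25, Y(-3, 2)) = (-1242 - 39)*20 = -1281*20 = -25620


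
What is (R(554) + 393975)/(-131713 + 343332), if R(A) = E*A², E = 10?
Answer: 3463135/211619 ≈ 16.365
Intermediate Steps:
R(A) = 10*A²
(R(554) + 393975)/(-131713 + 343332) = (10*554² + 393975)/(-131713 + 343332) = (10*306916 + 393975)/211619 = (3069160 + 393975)*(1/211619) = 3463135*(1/211619) = 3463135/211619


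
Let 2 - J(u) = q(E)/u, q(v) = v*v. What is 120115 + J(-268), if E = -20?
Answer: 8047939/67 ≈ 1.2012e+5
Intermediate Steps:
q(v) = v**2
J(u) = 2 - 400/u (J(u) = 2 - (-20)**2/u = 2 - 400/u)
120115 + J(-268) = 120115 + (2 - 400/(-268)) = 120115 + (2 - 400*(-1/268)) = 120115 + (2 + 100/67) = 120115 + 234/67 = 8047939/67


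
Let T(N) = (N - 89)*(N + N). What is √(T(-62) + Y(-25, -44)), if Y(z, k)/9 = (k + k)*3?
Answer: 2*√4087 ≈ 127.86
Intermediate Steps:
Y(z, k) = 54*k (Y(z, k) = 9*((k + k)*3) = 9*((2*k)*3) = 9*(6*k) = 54*k)
T(N) = 2*N*(-89 + N) (T(N) = (-89 + N)*(2*N) = 2*N*(-89 + N))
√(T(-62) + Y(-25, -44)) = √(2*(-62)*(-89 - 62) + 54*(-44)) = √(2*(-62)*(-151) - 2376) = √(18724 - 2376) = √16348 = 2*√4087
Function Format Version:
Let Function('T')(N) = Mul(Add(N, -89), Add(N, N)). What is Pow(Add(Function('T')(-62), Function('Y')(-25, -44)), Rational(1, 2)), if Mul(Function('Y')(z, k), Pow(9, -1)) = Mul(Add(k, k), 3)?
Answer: Mul(2, Pow(4087, Rational(1, 2))) ≈ 127.86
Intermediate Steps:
Function('Y')(z, k) = Mul(54, k) (Function('Y')(z, k) = Mul(9, Mul(Add(k, k), 3)) = Mul(9, Mul(Mul(2, k), 3)) = Mul(9, Mul(6, k)) = Mul(54, k))
Function('T')(N) = Mul(2, N, Add(-89, N)) (Function('T')(N) = Mul(Add(-89, N), Mul(2, N)) = Mul(2, N, Add(-89, N)))
Pow(Add(Function('T')(-62), Function('Y')(-25, -44)), Rational(1, 2)) = Pow(Add(Mul(2, -62, Add(-89, -62)), Mul(54, -44)), Rational(1, 2)) = Pow(Add(Mul(2, -62, -151), -2376), Rational(1, 2)) = Pow(Add(18724, -2376), Rational(1, 2)) = Pow(16348, Rational(1, 2)) = Mul(2, Pow(4087, Rational(1, 2)))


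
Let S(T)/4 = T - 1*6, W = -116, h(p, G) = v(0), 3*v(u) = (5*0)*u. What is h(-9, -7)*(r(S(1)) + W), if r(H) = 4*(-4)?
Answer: 0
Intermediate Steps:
v(u) = 0 (v(u) = ((5*0)*u)/3 = (0*u)/3 = (⅓)*0 = 0)
h(p, G) = 0
S(T) = -24 + 4*T (S(T) = 4*(T - 1*6) = 4*(T - 6) = 4*(-6 + T) = -24 + 4*T)
r(H) = -16
h(-9, -7)*(r(S(1)) + W) = 0*(-16 - 116) = 0*(-132) = 0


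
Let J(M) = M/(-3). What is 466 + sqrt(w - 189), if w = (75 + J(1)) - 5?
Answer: 466 + I*sqrt(1074)/3 ≈ 466.0 + 10.924*I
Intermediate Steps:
J(M) = -M/3 (J(M) = M*(-1/3) = -M/3)
w = 209/3 (w = (75 - 1/3*1) - 5 = (75 - 1/3) - 5 = 224/3 - 5 = 209/3 ≈ 69.667)
466 + sqrt(w - 189) = 466 + sqrt(209/3 - 189) = 466 + sqrt(-358/3) = 466 + I*sqrt(1074)/3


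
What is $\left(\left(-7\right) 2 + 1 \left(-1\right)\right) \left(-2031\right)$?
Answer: $30465$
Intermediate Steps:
$\left(\left(-7\right) 2 + 1 \left(-1\right)\right) \left(-2031\right) = \left(-14 - 1\right) \left(-2031\right) = \left(-15\right) \left(-2031\right) = 30465$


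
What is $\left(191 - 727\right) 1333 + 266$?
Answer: $-714222$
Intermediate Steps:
$\left(191 - 727\right) 1333 + 266 = \left(-536\right) 1333 + 266 = -714488 + 266 = -714222$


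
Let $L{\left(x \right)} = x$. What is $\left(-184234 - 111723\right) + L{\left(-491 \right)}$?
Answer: $-296448$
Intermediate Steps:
$\left(-184234 - 111723\right) + L{\left(-491 \right)} = \left(-184234 - 111723\right) - 491 = -295957 - 491 = -296448$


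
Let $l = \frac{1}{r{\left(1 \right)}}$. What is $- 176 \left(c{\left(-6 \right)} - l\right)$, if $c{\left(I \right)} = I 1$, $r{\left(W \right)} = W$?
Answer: $1232$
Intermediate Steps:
$c{\left(I \right)} = I$
$l = 1$ ($l = 1^{-1} = 1$)
$- 176 \left(c{\left(-6 \right)} - l\right) = - 176 \left(-6 - 1\right) = \left(-176\right) \left(-7\right) = 1232$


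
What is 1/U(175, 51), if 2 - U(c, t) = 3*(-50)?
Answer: 1/152 ≈ 0.0065789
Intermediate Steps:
U(c, t) = 152 (U(c, t) = 2 - 3*(-50) = 2 - 1*(-150) = 2 + 150 = 152)
1/U(175, 51) = 1/152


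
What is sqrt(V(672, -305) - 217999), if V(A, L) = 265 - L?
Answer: I*sqrt(217429) ≈ 466.29*I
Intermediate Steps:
sqrt(V(672, -305) - 217999) = sqrt((265 - 1*(-305)) - 217999) = sqrt((265 + 305) - 217999) = sqrt(570 - 217999) = sqrt(-217429) = I*sqrt(217429)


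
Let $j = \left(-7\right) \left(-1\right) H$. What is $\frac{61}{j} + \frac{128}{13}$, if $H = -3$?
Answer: $\frac{1895}{273} \approx 6.9414$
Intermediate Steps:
$j = -21$ ($j = \left(-7\right) \left(-1\right) \left(-3\right) = 7 \left(-3\right) = -21$)
$\frac{61}{j} + \frac{128}{13} = \frac{61}{-21} + \frac{128}{13} = 61 \left(- \frac{1}{21}\right) + 128 \cdot \frac{1}{13} = - \frac{61}{21} + \frac{128}{13} = \frac{1895}{273}$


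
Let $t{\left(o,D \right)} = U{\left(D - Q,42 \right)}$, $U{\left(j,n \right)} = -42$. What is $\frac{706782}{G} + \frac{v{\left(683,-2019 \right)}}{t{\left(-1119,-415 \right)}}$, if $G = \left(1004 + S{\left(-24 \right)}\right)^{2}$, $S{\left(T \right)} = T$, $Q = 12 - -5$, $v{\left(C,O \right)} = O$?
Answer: $\frac{23437291}{480200} \approx 48.807$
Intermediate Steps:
$Q = 17$ ($Q = 12 + 5 = 17$)
$t{\left(o,D \right)} = -42$
$G = 960400$ ($G = \left(1004 - 24\right)^{2} = 980^{2} = 960400$)
$\frac{706782}{G} + \frac{v{\left(683,-2019 \right)}}{t{\left(-1119,-415 \right)}} = \frac{706782}{960400} - \frac{2019}{-42} = 706782 \cdot \frac{1}{960400} - - \frac{673}{14} = \frac{353391}{480200} + \frac{673}{14} = \frac{23437291}{480200}$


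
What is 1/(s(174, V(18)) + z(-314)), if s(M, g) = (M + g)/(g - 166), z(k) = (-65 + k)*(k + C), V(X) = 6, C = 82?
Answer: 8/703415 ≈ 1.1373e-5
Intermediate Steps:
z(k) = (-65 + k)*(82 + k) (z(k) = (-65 + k)*(k + 82) = (-65 + k)*(82 + k))
s(M, g) = (M + g)/(-166 + g)
1/(s(174, V(18)) + z(-314)) = 1/((174 + 6)/(-166 + 6) + (-5330 + (-314)² + 17*(-314))) = 1/(180/(-160) + (-5330 + 98596 - 5338)) = 1/(-1/160*180 + 87928) = 1/(-9/8 + 87928) = 1/(703415/8) = 8/703415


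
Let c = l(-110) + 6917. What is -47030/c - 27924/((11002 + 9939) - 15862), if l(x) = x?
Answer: -142981346/11524251 ≈ -12.407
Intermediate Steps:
c = 6807 (c = -110 + 6917 = 6807)
-47030/c - 27924/((11002 + 9939) - 15862) = -47030/6807 - 27924/((11002 + 9939) - 15862) = -47030*1/6807 - 27924/(20941 - 15862) = -47030/6807 - 27924/5079 = -47030/6807 - 27924*1/5079 = -47030/6807 - 9308/1693 = -142981346/11524251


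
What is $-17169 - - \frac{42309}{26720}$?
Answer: $- \frac{458713371}{26720} \approx -17167.0$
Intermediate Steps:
$-17169 - - \frac{42309}{26720} = -17169 + \frac{42309}{26720} = - \frac{458713371}{26720}$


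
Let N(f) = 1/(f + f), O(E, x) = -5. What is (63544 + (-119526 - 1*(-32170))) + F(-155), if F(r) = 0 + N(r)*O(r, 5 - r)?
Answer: -1476343/62 ≈ -23812.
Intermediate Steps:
N(f) = 1/(2*f)
F(r) = -5/(2*r) (F(r) = 0 + (1/(2*r))*(-5) = 0 - 5/(2*r) = -5/(2*r))
(63544 + (-119526 - 1*(-32170))) + F(-155) = (63544 + (-119526 - 1*(-32170))) - 5/2/(-155) = (63544 + (-119526 + 32170)) - 5/2*(-1/155) = (63544 - 87356) + 1/62 = -23812 + 1/62 = -1476343/62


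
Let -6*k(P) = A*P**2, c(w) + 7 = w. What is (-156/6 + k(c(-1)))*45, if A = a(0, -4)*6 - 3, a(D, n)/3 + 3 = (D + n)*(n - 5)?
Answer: -284850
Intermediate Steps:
c(w) = -7 + w
a(D, n) = -9 + 3*(-5 + n)*(D + n) (a(D, n) = -9 + 3*((D + n)*(n - 5)) = -9 + 3*((D + n)*(-5 + n)) = -9 + 3*((-5 + n)*(D + n)) = -9 + 3*(-5 + n)*(D + n))
A = 591 (A = (-9 - 15*0 - 15*(-4) + 3*(-4)**2 + 3*0*(-4))*6 - 3 = (-9 + 0 + 60 + 3*16 + 0)*6 - 3 = (-9 + 0 + 60 + 48 + 0)*6 - 3 = 99*6 - 3 = 594 - 3 = 591)
k(P) = -197*P**2/2
(-156/6 + k(c(-1)))*45 = (-156/6 - 197*(-7 - 1)**2/2)*45 = (-156*1/6 - 197/2*(-8)**2)*45 = (-26 - 197/2*64)*45 = (-26 - 6304)*45 = -6330*45 = -284850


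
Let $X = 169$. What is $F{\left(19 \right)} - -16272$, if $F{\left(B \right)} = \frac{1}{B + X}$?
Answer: $\frac{3059137}{188} \approx 16272.0$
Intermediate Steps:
$F{\left(B \right)} = \frac{1}{169 + B}$ ($F{\left(B \right)} = \frac{1}{B + 169} = \frac{1}{169 + B}$)
$F{\left(19 \right)} - -16272 = \frac{1}{169 + 19} - -16272 = \frac{1}{188} + 16272 = \frac{3059137}{188}$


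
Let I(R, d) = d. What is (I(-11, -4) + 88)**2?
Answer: 7056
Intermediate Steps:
(I(-11, -4) + 88)**2 = (-4 + 88)**2 = 84**2 = 7056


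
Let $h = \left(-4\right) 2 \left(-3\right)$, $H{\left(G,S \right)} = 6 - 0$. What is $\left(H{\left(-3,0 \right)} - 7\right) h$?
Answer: $-24$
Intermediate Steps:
$H{\left(G,S \right)} = 6$ ($H{\left(G,S \right)} = 6 + 0 = 6$)
$h = 24$ ($h = \left(-8\right) \left(-3\right) = 24$)
$\left(H{\left(-3,0 \right)} - 7\right) h = \left(6 - 7\right) 24 = \left(-1\right) 24 = -24$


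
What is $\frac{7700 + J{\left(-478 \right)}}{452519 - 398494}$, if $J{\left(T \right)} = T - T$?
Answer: $\frac{308}{2161} \approx 0.14253$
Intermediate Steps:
$J{\left(T \right)} = 0$
$\frac{7700 + J{\left(-478 \right)}}{452519 - 398494} = \frac{7700 + 0}{452519 - 398494} = \frac{7700}{54025} = 7700 \cdot \frac{1}{54025} = \frac{308}{2161}$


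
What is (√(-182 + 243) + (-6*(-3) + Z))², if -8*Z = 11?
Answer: 21593/64 + 133*√61/4 ≈ 597.08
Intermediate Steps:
Z = -11/8 (Z = -⅛*11 = -11/8 ≈ -1.3750)
(√(-182 + 243) + (-6*(-3) + Z))² = (√(-182 + 243) + (-6*(-3) - 11/8))² = (√61 + (18 - 11/8))² = (√61 + 133/8)² = (133/8 + √61)²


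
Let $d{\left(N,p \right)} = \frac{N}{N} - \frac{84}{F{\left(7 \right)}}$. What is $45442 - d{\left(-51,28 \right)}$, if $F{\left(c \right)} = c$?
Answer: $45453$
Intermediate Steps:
$d{\left(N,p \right)} = -11$ ($d{\left(N,p \right)} = \frac{N}{N} - \frac{84}{7} = 1 - 12 = -11$)
$45442 - d{\left(-51,28 \right)} = 45442 - -11 = 45442 + 11 = 45453$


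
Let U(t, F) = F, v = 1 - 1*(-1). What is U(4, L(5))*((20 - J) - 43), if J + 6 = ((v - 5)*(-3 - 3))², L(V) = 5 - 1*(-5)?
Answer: -3410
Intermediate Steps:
L(V) = 10 (L(V) = 5 + 5 = 10)
v = 2 (v = 1 + 1 = 2)
J = 318 (J = -6 + ((2 - 5)*(-3 - 3))² = -6 + (-3*(-6))² = -6 + 18² = -6 + 324 = 318)
U(4, L(5))*((20 - J) - 43) = 10*((20 - 1*318) - 43) = 10*((20 - 318) - 43) = 10*(-298 - 43) = 10*(-341) = -3410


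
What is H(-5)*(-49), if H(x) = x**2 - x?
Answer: -1470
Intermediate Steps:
H(-5)*(-49) = -5*(-1 - 5)*(-49) = -5*(-6)*(-49) = 30*(-49) = -1470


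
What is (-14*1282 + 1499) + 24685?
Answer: 8236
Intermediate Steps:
(-14*1282 + 1499) + 24685 = (-17948 + 1499) + 24685 = -16449 + 24685 = 8236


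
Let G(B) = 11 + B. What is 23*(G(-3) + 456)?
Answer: 10672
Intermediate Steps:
23*(G(-3) + 456) = 23*((11 - 3) + 456) = 23*(8 + 456) = 23*464 = 10672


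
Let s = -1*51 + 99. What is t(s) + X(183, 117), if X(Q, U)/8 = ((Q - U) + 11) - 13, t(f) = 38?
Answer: 550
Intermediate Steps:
s = 48 (s = -51 + 99 = 48)
X(Q, U) = -16 - 8*U + 8*Q (X(Q, U) = 8*(((Q - U) + 11) - 13) = 8*((11 + Q - U) - 13) = 8*(-2 + Q - U) = -16 - 8*U + 8*Q)
t(s) + X(183, 117) = 38 + (-16 - 8*117 + 8*183) = 38 + (-16 - 936 + 1464) = 38 + 512 = 550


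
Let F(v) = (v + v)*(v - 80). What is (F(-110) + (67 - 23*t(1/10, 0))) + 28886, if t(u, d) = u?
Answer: 707507/10 ≈ 70751.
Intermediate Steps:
F(v) = 2*v*(-80 + v) (F(v) = (2*v)*(-80 + v) = 2*v*(-80 + v))
(F(-110) + (67 - 23*t(1/10, 0))) + 28886 = (2*(-110)*(-80 - 110) + (67 - 23/10)) + 28886 = (2*(-110)*(-190) + (67 - 23*⅒)) + 28886 = (41800 + (67 - 23/10)) + 28886 = (41800 + 647/10) + 28886 = 418647/10 + 28886 = 707507/10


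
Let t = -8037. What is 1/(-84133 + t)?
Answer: -1/92170 ≈ -1.0850e-5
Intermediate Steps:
1/(-84133 + t) = 1/(-84133 - 8037) = 1/(-92170) = -1/92170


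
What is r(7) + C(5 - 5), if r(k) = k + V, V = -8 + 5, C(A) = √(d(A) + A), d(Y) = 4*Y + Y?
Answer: 4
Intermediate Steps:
d(Y) = 5*Y
C(A) = √6*√A (C(A) = √(5*A + A) = √(6*A) = √6*√A)
V = -3
r(k) = -3 + k (r(k) = k - 3 = -3 + k)
r(7) + C(5 - 5) = (-3 + 7) + √6*√(5 - 5) = 4 + √6*√0 = 4 + √6*0 = 4 + 0 = 4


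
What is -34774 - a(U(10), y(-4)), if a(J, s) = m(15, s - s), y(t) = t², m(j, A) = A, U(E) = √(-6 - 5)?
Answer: -34774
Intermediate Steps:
U(E) = I*√11 (U(E) = √(-11) = I*√11)
a(J, s) = 0 (a(J, s) = s - s = 0)
-34774 - a(U(10), y(-4)) = -34774 - 1*0 = -34774 + 0 = -34774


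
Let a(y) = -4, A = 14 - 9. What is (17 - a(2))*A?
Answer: 105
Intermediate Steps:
A = 5
(17 - a(2))*A = (17 - 1*(-4))*5 = (17 + 4)*5 = 21*5 = 105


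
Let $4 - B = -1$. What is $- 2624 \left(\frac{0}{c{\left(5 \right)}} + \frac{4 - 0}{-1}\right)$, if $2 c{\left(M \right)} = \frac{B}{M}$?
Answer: $10496$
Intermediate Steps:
$B = 5$ ($B = 4 - -1 = 4 + 1 = 5$)
$c{\left(M \right)} = \frac{5}{2 M}$ ($c{\left(M \right)} = \frac{5 \frac{1}{M}}{2} = \frac{5}{2 M}$)
$- 2624 \left(\frac{0}{c{\left(5 \right)}} + \frac{4 - 0}{-1}\right) = - 2624 \left(\frac{0}{\frac{5}{2} \cdot \frac{1}{5}} + \frac{4 - 0}{-1}\right) = - 2624 \left(\frac{0}{\frac{5}{2} \cdot \frac{1}{5}} + \left(4 + 0\right) \left(-1\right)\right) = - 2624 \left(0 \frac{1}{\frac{1}{2}} + 4 \left(-1\right)\right) = - 2624 \left(0 \cdot 2 - 4\right) = - 2624 \left(0 - 4\right) = \left(-2624\right) \left(-4\right) = 10496$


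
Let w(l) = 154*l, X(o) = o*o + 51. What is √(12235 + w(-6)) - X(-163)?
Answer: -26620 + √11311 ≈ -26514.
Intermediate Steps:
X(o) = 51 + o² (X(o) = o² + 51 = 51 + o²)
√(12235 + w(-6)) - X(-163) = √(12235 + 154*(-6)) - (51 + (-163)²) = √(12235 - 924) - (51 + 26569) = √11311 - 1*26620 = √11311 - 26620 = -26620 + √11311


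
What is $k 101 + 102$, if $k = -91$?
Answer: $-9089$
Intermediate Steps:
$k 101 + 102 = \left(-91\right) 101 + 102 = -9191 + 102 = -9089$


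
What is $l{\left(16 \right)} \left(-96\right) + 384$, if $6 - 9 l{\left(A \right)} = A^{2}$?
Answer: $\frac{9152}{3} \approx 3050.7$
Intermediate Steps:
$l{\left(A \right)} = \frac{2}{3} - \frac{A^{2}}{9}$
$l{\left(16 \right)} \left(-96\right) + 384 = \left(\frac{2}{3} - \frac{16^{2}}{9}\right) \left(-96\right) + 384 = \left(\frac{2}{3} - \frac{256}{9}\right) \left(-96\right) + 384 = \left(- \frac{250}{9}\right) \left(-96\right) + 384 = \frac{8000}{3} + 384 = \frac{9152}{3}$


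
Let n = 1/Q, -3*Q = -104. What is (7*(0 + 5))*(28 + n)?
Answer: 102025/104 ≈ 981.01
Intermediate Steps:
Q = 104/3 (Q = -⅓*(-104) = 104/3 ≈ 34.667)
n = 3/104 (n = 1/(104/3) = 3/104 ≈ 0.028846)
(7*(0 + 5))*(28 + n) = (7*(0 + 5))*(28 + 3/104) = (7*5)*(2915/104) = 35*(2915/104) = 102025/104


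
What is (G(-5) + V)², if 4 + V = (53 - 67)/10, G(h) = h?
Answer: 2704/25 ≈ 108.16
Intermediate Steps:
V = -27/5 (V = -4 + (53 - 67)/10 = -4 - 14*⅒ = -4 - 7/5 = -27/5 ≈ -5.4000)
(G(-5) + V)² = (-5 - 27/5)² = (-52/5)² = 2704/25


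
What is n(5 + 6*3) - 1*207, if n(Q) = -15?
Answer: -222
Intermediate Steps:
n(5 + 6*3) - 1*207 = -15 - 1*207 = -15 - 207 = -222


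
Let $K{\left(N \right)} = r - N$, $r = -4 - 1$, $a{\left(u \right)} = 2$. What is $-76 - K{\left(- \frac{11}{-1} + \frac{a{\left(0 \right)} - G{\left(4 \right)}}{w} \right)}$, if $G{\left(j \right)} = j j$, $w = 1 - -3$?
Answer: $- \frac{127}{2} \approx -63.5$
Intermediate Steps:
$w = 4$ ($w = 1 + 3 = 4$)
$r = -5$ ($r = -4 - 1 = -5$)
$G{\left(j \right)} = j^{2}$
$K{\left(N \right)} = -5 - N$
$-76 - K{\left(- \frac{11}{-1} + \frac{a{\left(0 \right)} - G{\left(4 \right)}}{w} \right)} = -76 - \left(-5 - \left(- \frac{11}{-1} + \frac{2 - 4^{2}}{4}\right)\right) = -76 - \left(-5 - \left(\left(-11\right) \left(-1\right) + \left(2 - 16\right) \frac{1}{4}\right)\right) = -76 - \left(-5 - \left(11 + \left(2 - 16\right) \frac{1}{4}\right)\right) = -76 - \left(-5 - \left(11 - \frac{7}{2}\right)\right) = -76 - \left(-5 - \frac{15}{2}\right) = -76 - - \frac{25}{2} = -76 + \frac{25}{2} = - \frac{127}{2}$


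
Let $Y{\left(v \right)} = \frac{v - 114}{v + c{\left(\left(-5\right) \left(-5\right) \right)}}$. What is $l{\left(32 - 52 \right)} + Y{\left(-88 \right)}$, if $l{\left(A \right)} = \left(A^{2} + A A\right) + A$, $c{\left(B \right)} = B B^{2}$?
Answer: $\frac{12118658}{15537} \approx 779.99$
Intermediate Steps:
$c{\left(B \right)} = B^{3}$
$Y{\left(v \right)} = \frac{-114 + v}{15625 + v}$ ($Y{\left(v \right)} = \frac{v - 114}{v + \left(\left(-5\right) \left(-5\right)\right)^{3}} = \frac{-114 + v}{v + 25^{3}} = \frac{-114 + v}{v + 15625} = \frac{-114 + v}{15625 + v}$)
$l{\left(A \right)} = A + 2 A^{2}$ ($l{\left(A \right)} = \left(A^{2} + A^{2}\right) + A = 2 A^{2} + A = A + 2 A^{2}$)
$l{\left(32 - 52 \right)} + Y{\left(-88 \right)} = \left(32 - 52\right) \left(1 + 2 \left(32 - 52\right)\right) + \frac{-114 - 88}{15625 - 88} = \left(32 - 52\right) \left(1 + 2 \left(32 - 52\right)\right) + \frac{1}{15537} \left(-202\right) = - 20 \left(1 + 2 \left(-20\right)\right) + \frac{1}{15537} \left(-202\right) = - 20 \left(1 - 40\right) - \frac{202}{15537} = \left(-20\right) \left(-39\right) - \frac{202}{15537} = 780 - \frac{202}{15537} = \frac{12118658}{15537}$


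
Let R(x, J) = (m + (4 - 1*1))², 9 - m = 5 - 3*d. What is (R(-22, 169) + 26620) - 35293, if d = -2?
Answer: -8672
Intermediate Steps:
m = -2 (m = 9 - (5 - 3*(-2)) = 9 - (5 + 6) = 9 - 1*11 = 9 - 11 = -2)
R(x, J) = 1 (R(x, J) = (-2 + (4 - 1*1))² = (-2 + (4 - 1))² = (-2 + 3)² = 1² = 1)
(R(-22, 169) + 26620) - 35293 = (1 + 26620) - 35293 = 26621 - 35293 = -8672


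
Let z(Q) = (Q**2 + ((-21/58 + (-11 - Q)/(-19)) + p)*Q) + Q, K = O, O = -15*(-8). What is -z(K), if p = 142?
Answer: -17821500/551 ≈ -32344.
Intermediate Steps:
O = 120
K = 120
z(Q) = Q + Q**2 + Q*(156723/1102 + Q/19) (z(Q) = (Q**2 + ((-21/58 + (-11 - Q)/(-19)) + 142)*Q) + Q = (Q**2 + ((-21*1/58 + (-11 - Q)*(-1/19)) + 142)*Q) + Q = (Q**2 + ((-21/58 + (11/19 + Q/19)) + 142)*Q) + Q = (Q**2 + ((239/1102 + Q/19) + 142)*Q) + Q = (Q**2 + (156723/1102 + Q/19)*Q) + Q = (Q**2 + Q*(156723/1102 + Q/19)) + Q = Q + Q**2 + Q*(156723/1102 + Q/19))
-z(K) = -5*120*(31565 + 232*120)/1102 = -5*120*(31565 + 27840)/1102 = -5*120*59405/1102 = -1*17821500/551 = -17821500/551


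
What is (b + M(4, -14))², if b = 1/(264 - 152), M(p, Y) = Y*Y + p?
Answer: 501804801/12544 ≈ 40004.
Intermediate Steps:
M(p, Y) = p + Y² (M(p, Y) = Y² + p = p + Y²)
b = 1/112 ≈ 0.0089286
(b + M(4, -14))² = (1/112 + (4 + (-14)²))² = (1/112 + (4 + 196))² = (1/112 + 200)² = (22401/112)² = 501804801/12544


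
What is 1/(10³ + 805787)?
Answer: 1/806787 ≈ 1.2395e-6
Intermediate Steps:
1/(10³ + 805787) = 1/(1000 + 805787) = 1/806787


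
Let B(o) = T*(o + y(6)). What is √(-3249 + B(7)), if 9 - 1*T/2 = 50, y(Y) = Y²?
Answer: 5*I*√271 ≈ 82.31*I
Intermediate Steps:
T = -82 (T = 18 - 2*50 = 18 - 100 = -82)
B(o) = -2952 - 82*o (B(o) = -82*(o + 6²) = -82*(o + 36) = -82*(36 + o) = -2952 - 82*o)
√(-3249 + B(7)) = √(-3249 + (-2952 - 82*7)) = √(-3249 + (-2952 - 574)) = √(-3249 - 3526) = √(-6775) = 5*I*√271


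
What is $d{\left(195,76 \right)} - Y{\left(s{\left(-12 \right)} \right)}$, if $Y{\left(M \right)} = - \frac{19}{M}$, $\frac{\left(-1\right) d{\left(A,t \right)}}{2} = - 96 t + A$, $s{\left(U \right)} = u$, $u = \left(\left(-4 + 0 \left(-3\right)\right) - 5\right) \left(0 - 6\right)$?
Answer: $\frac{766927}{54} \approx 14202.0$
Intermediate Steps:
$u = 54$ ($u = \left(\left(-4 + 0\right) - 5\right) \left(-6\right) = \left(-4 - 5\right) \left(-6\right) = \left(-9\right) \left(-6\right) = 54$)
$s{\left(U \right)} = 54$
$d{\left(A,t \right)} = - 2 A + 192 t$ ($d{\left(A,t \right)} = - 2 \left(- 96 t + A\right) = - 2 \left(A - 96 t\right) = - 2 A + 192 t$)
$d{\left(195,76 \right)} - Y{\left(s{\left(-12 \right)} \right)} = \left(\left(-2\right) 195 + 192 \cdot 76\right) - - \frac{19}{54} = \left(-390 + 14592\right) - \left(-19\right) \frac{1}{54} = 14202 - - \frac{19}{54} = 14202 + \frac{19}{54} = \frac{766927}{54}$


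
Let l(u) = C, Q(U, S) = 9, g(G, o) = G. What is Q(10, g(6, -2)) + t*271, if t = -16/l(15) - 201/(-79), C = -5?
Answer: 618454/395 ≈ 1565.7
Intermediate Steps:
l(u) = -5
t = 2269/395 (t = -16/(-5) - 201/(-79) = -16*(-⅕) - 201*(-1/79) = 16/5 + 201/79 = 2269/395 ≈ 5.7443)
Q(10, g(6, -2)) + t*271 = 9 + (2269/395)*271 = 9 + 614899/395 = 618454/395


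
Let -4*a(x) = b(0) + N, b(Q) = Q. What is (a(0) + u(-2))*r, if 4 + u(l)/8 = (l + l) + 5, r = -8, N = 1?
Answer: 194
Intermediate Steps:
a(x) = -1/4 (a(x) = -(0 + 1)/4 = -1/4*1 = -1/4)
u(l) = 8 + 16*l (u(l) = -32 + 8*((l + l) + 5) = -32 + 8*(2*l + 5) = -32 + 8*(5 + 2*l) = -32 + (40 + 16*l) = 8 + 16*l)
(a(0) + u(-2))*r = (-1/4 + (8 + 16*(-2)))*(-8) = (-1/4 + (8 - 32))*(-8) = (-1/4 - 24)*(-8) = -97/4*(-8) = 194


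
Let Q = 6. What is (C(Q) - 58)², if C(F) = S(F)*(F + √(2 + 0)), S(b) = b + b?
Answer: 484 + 336*√2 ≈ 959.18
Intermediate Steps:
S(b) = 2*b
C(F) = 2*F*(F + √2) (C(F) = (2*F)*(F + √(2 + 0)) = (2*F)*(F + √2) = 2*F*(F + √2))
(C(Q) - 58)² = (2*6*(6 + √2) - 58)² = ((72 + 12*√2) - 58)² = (14 + 12*√2)²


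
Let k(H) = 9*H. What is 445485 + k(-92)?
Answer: 444657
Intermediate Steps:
445485 + k(-92) = 445485 + 9*(-92) = 445485 - 828 = 444657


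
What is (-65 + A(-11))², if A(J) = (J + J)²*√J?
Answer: (65 - 484*I*√11)² ≈ -2.5726e+6 - 2.0868e+5*I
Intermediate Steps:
A(J) = 4*J^(5/2) (A(J) = (2*J)²*√J = (4*J²)*√J = 4*J^(5/2))
(-65 + A(-11))² = (-65 + 4*(-11)^(5/2))² = (-65 + 4*(121*I*√11))² = (-65 + 484*I*√11)²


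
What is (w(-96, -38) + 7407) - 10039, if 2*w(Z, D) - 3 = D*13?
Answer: -5755/2 ≈ -2877.5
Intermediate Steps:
w(Z, D) = 3/2 + 13*D/2 (w(Z, D) = 3/2 + (D*13)/2 = 3/2 + (13*D)/2 = 3/2 + 13*D/2)
(w(-96, -38) + 7407) - 10039 = ((3/2 + (13/2)*(-38)) + 7407) - 10039 = ((3/2 - 247) + 7407) - 10039 = (-491/2 + 7407) - 10039 = 14323/2 - 10039 = -5755/2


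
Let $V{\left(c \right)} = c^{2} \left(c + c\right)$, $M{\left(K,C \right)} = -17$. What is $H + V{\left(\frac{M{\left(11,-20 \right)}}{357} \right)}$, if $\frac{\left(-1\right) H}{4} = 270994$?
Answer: $- \frac{10038701738}{9261} \approx -1.084 \cdot 10^{6}$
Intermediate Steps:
$V{\left(c \right)} = 2 c^{3}$ ($V{\left(c \right)} = c^{2} \cdot 2 c = 2 c^{3}$)
$H = -1083976$ ($H = \left(-4\right) 270994 = -1083976$)
$H + V{\left(\frac{M{\left(11,-20 \right)}}{357} \right)} = -1083976 + 2 \left(- \frac{17}{357}\right)^{3} = -1083976 + 2 \left(\left(-17\right) \frac{1}{357}\right)^{3} = -1083976 + 2 \left(- \frac{1}{21}\right)^{3} = -1083976 + 2 \left(- \frac{1}{9261}\right) = -1083976 - \frac{2}{9261} = - \frac{10038701738}{9261}$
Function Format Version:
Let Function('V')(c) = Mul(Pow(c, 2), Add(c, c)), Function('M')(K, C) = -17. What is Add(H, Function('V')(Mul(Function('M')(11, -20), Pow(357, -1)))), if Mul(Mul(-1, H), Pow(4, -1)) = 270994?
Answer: Rational(-10038701738, 9261) ≈ -1.0840e+6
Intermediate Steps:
Function('V')(c) = Mul(2, Pow(c, 3)) (Function('V')(c) = Mul(Pow(c, 2), Mul(2, c)) = Mul(2, Pow(c, 3)))
H = -1083976 (H = Mul(-4, 270994) = -1083976)
Add(H, Function('V')(Mul(Function('M')(11, -20), Pow(357, -1)))) = Add(-1083976, Mul(2, Pow(Mul(-17, Pow(357, -1)), 3))) = Add(-1083976, Mul(2, Pow(Mul(-17, Rational(1, 357)), 3))) = Add(-1083976, Mul(2, Pow(Rational(-1, 21), 3))) = Add(-1083976, Mul(2, Rational(-1, 9261))) = Add(-1083976, Rational(-2, 9261)) = Rational(-10038701738, 9261)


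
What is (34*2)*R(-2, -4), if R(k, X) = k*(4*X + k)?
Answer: 2448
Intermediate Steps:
R(k, X) = k*(k + 4*X)
(34*2)*R(-2, -4) = (34*2)*(-2*(-2 + 4*(-4))) = 68*(-2*(-2 - 16)) = 68*(-2*(-18)) = 68*36 = 2448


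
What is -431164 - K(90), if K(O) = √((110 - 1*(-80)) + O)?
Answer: -431164 - 2*√70 ≈ -4.3118e+5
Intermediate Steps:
K(O) = √(190 + O) (K(O) = √((110 + 80) + O) = √(190 + O))
-431164 - K(90) = -431164 - √(190 + 90) = -431164 - √280 = -431164 - 2*√70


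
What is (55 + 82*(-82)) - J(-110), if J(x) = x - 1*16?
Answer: -6543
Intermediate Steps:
J(x) = -16 + x (J(x) = x - 16 = -16 + x)
(55 + 82*(-82)) - J(-110) = (55 + 82*(-82)) - (-16 - 110) = (55 - 6724) - 1*(-126) = -6669 + 126 = -6543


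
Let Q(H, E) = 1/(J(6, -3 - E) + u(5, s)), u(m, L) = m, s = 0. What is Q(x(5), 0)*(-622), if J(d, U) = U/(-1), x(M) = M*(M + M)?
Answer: -311/4 ≈ -77.750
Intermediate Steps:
x(M) = 2*M² (x(M) = M*(2*M) = 2*M²)
J(d, U) = -U (J(d, U) = U*(-1) = -U)
Q(H, E) = 1/(8 + E) (Q(H, E) = 1/(-(-3 - E) + 5) = 1/((3 + E) + 5) = 1/(8 + E))
Q(x(5), 0)*(-622) = -622/(8 + 0) = -622/8 = (⅛)*(-622) = -311/4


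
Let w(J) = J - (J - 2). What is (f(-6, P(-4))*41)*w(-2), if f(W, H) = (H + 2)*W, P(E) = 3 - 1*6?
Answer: 492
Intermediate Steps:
P(E) = -3 (P(E) = 3 - 6 = -3)
w(J) = 2 (w(J) = J - (-2 + J) = J + (2 - J) = 2)
f(W, H) = W*(2 + H) (f(W, H) = (2 + H)*W = W*(2 + H))
(f(-6, P(-4))*41)*w(-2) = (-6*(2 - 3)*41)*2 = (-6*(-1)*41)*2 = (6*41)*2 = 246*2 = 492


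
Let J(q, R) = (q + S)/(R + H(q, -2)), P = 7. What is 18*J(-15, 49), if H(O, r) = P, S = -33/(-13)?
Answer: -729/182 ≈ -4.0055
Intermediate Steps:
S = 33/13 (S = -33*(-1/13) = 33/13 ≈ 2.5385)
H(O, r) = 7
J(q, R) = (33/13 + q)/(7 + R) (J(q, R) = (q + 33/13)/(R + 7) = (33/13 + q)/(7 + R))
18*J(-15, 49) = 18*((33/13 - 15)/(7 + 49)) = 18*(-162/13/56) = 18*((1/56)*(-162/13)) = 18*(-81/364) = -729/182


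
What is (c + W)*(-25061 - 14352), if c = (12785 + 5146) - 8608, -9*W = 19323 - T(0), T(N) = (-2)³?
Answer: -2545133888/9 ≈ -2.8279e+8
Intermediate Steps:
T(N) = -8
W = -19331/9 (W = -(19323 - 1*(-8))/9 = -(19323 + 8)/9 = -⅑*19331 = -19331/9 ≈ -2147.9)
c = 9323 (c = 17931 - 8608 = 9323)
(c + W)*(-25061 - 14352) = (9323 - 19331/9)*(-25061 - 14352) = (64576/9)*(-39413) = -2545133888/9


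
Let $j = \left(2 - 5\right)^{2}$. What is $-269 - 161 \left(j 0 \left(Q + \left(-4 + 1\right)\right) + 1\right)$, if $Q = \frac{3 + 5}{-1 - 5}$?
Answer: $-430$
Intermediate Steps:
$j = 9$ ($j = \left(-3\right)^{2} = 9$)
$Q = - \frac{4}{3}$ ($Q = \frac{8}{-6} = 8 \left(- \frac{1}{6}\right) = - \frac{4}{3} \approx -1.3333$)
$-269 - 161 \left(j 0 \left(Q + \left(-4 + 1\right)\right) + 1\right) = -269 - 161 \left(9 \cdot 0 \left(- \frac{4}{3} + \left(-4 + 1\right)\right) + 1\right) = -269 - 161 \left(9 \cdot 0 \left(- \frac{4}{3} - 3\right) + 1\right) = -269 - 161 \left(9 \cdot 0 \left(- \frac{13}{3}\right) + 1\right) = -269 - 161 \left(9 \cdot 0 + 1\right) = -269 - 161 \left(0 + 1\right) = -269 - 161 = -430$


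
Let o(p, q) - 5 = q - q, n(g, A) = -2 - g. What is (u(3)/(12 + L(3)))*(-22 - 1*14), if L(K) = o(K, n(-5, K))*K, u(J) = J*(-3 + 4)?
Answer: -4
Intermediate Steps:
o(p, q) = 5 (o(p, q) = 5 + (q - q) = 5 + 0 = 5)
u(J) = J (u(J) = J*1 = J)
L(K) = 5*K
(u(3)/(12 + L(3)))*(-22 - 1*14) = (3/(12 + 5*3))*(-22 - 1*14) = (3/(12 + 15))*(-22 - 14) = (3/27)*(-36) = (3*(1/27))*(-36) = (⅑)*(-36) = -4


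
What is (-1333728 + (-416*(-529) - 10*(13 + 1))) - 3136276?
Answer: -4250080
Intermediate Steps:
(-1333728 + (-416*(-529) - 10*(13 + 1))) - 3136276 = (-1333728 + (220064 - 10*14)) - 3136276 = (-1333728 + (220064 - 140)) - 3136276 = (-1333728 + 219924) - 3136276 = -1113804 - 3136276 = -4250080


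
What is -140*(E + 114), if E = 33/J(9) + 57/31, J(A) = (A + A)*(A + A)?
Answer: -13585915/837 ≈ -16232.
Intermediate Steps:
J(A) = 4*A² (J(A) = (2*A)*(2*A) = 4*A²)
E = 6497/3348 (E = 33/((4*9²)) + 57/31 = 33/((4*81)) + 57*(1/31) = 33/324 + 57/31 = 33*(1/324) + 57/31 = 11/108 + 57/31 = 6497/3348 ≈ 1.9406)
-140*(E + 114) = -140*(6497/3348 + 114) = -140*388169/3348 = -13585915/837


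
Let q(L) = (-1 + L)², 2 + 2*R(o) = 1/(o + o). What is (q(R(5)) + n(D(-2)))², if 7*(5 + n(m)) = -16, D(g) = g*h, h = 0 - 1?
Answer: 95121009/7840000 ≈ 12.133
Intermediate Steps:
h = -1
D(g) = -g (D(g) = g*(-1) = -g)
R(o) = -1 + 1/(4*o) (R(o) = -1 + 1/(2*(o + o)) = -1 + 1/(2*((2*o))) = -1 + (1/(2*o))/2 = -1 + 1/(4*o))
n(m) = -51/7 (n(m) = -5 + (⅐)*(-16) = -5 - 16/7 = -51/7)
(q(R(5)) + n(D(-2)))² = ((-1 + (¼ - 1*5)/5)² - 51/7)² = ((-1 + (¼ - 5)/5)² - 51/7)² = ((-1 + (⅕)*(-19/4))² - 51/7)² = ((-1 - 19/20)² - 51/7)² = ((-39/20)² - 51/7)² = (1521/400 - 51/7)² = (-9753/2800)² = 95121009/7840000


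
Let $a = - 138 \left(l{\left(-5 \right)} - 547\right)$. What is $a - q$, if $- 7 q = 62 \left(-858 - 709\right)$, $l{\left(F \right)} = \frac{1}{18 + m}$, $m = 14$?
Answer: $\frac{6899485}{112} \approx 61603.0$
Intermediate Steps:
$l{\left(F \right)} = \frac{1}{32}$ ($l{\left(F \right)} = \frac{1}{18 + 14} = \frac{1}{32}$)
$q = \frac{97154}{7}$ ($q = - \frac{62 \left(-858 - 709\right)}{7} = - \frac{62 \left(-1567\right)}{7} = \left(- \frac{1}{7}\right) \left(-97154\right) = \frac{97154}{7} \approx 13879.0$)
$a = \frac{1207707}{16}$ ($a = - 138 \left(\frac{1}{32} - 547\right) = \left(-138\right) \left(- \frac{17503}{32}\right) = \frac{1207707}{16} \approx 75482.0$)
$a - q = \frac{1207707}{16} - \frac{97154}{7} = \frac{6899485}{112}$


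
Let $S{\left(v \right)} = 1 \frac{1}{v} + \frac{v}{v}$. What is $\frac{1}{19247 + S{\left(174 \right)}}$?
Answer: $\frac{174}{3349153} \approx 5.1953 \cdot 10^{-5}$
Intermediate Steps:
$S{\left(v \right)} = 1 + \frac{1}{v}$ ($S{\left(v \right)} = \frac{1}{v} + 1 = 1 + \frac{1}{v}$)
$\frac{1}{19247 + S{\left(174 \right)}} = \frac{1}{19247 + \frac{1 + 174}{174}} = \frac{1}{19247 + \frac{1}{174} \cdot 175} = \frac{1}{19247 + \frac{175}{174}} = \frac{1}{\frac{3349153}{174}} = \frac{174}{3349153}$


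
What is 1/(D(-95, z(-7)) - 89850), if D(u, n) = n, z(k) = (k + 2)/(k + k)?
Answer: -14/1257895 ≈ -1.1130e-5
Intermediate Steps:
z(k) = (2 + k)/(2*k) (z(k) = (2 + k)/((2*k)) = (2 + k)*(1/(2*k)) = (2 + k)/(2*k))
1/(D(-95, z(-7)) - 89850) = 1/((½)*(2 - 7)/(-7) - 89850) = 1/((½)*(-⅐)*(-5) - 89850) = 1/(5/14 - 89850) = 1/(-1257895/14) = -14/1257895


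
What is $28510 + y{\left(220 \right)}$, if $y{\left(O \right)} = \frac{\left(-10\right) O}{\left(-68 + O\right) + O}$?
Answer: $\frac{2650880}{93} \approx 28504.0$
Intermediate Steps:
$y{\left(O \right)} = - \frac{10 O}{-68 + 2 O}$ ($y{\left(O \right)} = \frac{\left(-10\right) O}{-68 + 2 O} = - \frac{10 O}{-68 + 2 O}$)
$28510 + y{\left(220 \right)} = 28510 - \frac{1100}{-34 + 220} = 28510 - \frac{1100}{186} = 28510 - 1100 \cdot \frac{1}{186} = 28510 - \frac{550}{93} = \frac{2650880}{93}$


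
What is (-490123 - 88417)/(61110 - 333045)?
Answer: 115708/54387 ≈ 2.1275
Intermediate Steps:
(-490123 - 88417)/(61110 - 333045) = -578540/(-271935) = -578540*(-1/271935) = 115708/54387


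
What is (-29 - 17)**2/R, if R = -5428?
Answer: -23/59 ≈ -0.38983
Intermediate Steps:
(-29 - 17)**2/R = (-29 - 17)**2/(-5428) = (-46)**2*(-1/5428) = 2116*(-1/5428) = -23/59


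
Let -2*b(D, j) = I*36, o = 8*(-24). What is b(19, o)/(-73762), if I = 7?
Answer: 63/36881 ≈ 0.0017082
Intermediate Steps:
o = -192
b(D, j) = -126 (b(D, j) = -7*36/2 = -½*252 = -126)
b(19, o)/(-73762) = -126/(-73762) = -126*(-1/73762) = 63/36881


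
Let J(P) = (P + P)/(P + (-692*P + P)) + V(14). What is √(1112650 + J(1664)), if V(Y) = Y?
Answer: √132434832255/345 ≈ 1054.8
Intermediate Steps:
J(P) = 4829/345 (J(P) = (P + P)/(P + (-692*P + P)) + 14 = (2*P)/(P - 691*P) + 14 = (2*P)/((-690*P)) + 14 = (2*P)*(-1/(690*P)) + 14 = -1/345 + 14 = 4829/345)
√(1112650 + J(1664)) = √(1112650 + 4829/345) = √(383869079/345) = √132434832255/345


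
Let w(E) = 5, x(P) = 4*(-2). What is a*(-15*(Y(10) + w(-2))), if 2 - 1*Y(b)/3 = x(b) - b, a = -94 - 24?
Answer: 115050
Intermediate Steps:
x(P) = -8
a = -118
Y(b) = 30 + 3*b (Y(b) = 6 - 3*(-8 - b) = 6 + (24 + 3*b) = 30 + 3*b)
a*(-15*(Y(10) + w(-2))) = -(-1770)*((30 + 3*10) + 5) = -(-1770)*((30 + 30) + 5) = -(-1770)*(60 + 5) = -(-1770)*65 = -118*(-975) = 115050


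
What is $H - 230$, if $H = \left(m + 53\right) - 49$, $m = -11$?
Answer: $-237$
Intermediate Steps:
$H = -7$ ($H = \left(-11 + 53\right) - 49 = 42 - 49 = -7$)
$H - 230 = -7 - 230 = -237$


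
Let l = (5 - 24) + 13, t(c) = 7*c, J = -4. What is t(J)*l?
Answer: 168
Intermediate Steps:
l = -6 (l = -19 + 13 = -6)
t(J)*l = (7*(-4))*(-6) = -28*(-6) = 168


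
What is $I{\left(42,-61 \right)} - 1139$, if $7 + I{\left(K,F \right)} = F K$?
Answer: $-3708$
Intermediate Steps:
$I{\left(K,F \right)} = -7 + F K$
$I{\left(42,-61 \right)} - 1139 = \left(-7 - 2562\right) - 1139 = -2569 - 1139 = -3708$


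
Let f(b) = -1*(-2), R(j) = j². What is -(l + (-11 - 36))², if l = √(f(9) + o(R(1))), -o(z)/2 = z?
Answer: -2209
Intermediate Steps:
o(z) = -2*z
f(b) = 2
l = 0 (l = √(2 - 2*1²) = √(2 - 2*1) = √(2 - 2) = √0 = 0)
-(l + (-11 - 36))² = -(0 + (-11 - 36))² = -(0 - 47)² = -1*(-47)² = -1*2209 = -2209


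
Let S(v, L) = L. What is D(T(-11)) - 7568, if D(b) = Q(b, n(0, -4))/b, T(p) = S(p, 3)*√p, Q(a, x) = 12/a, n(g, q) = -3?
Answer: -249748/33 ≈ -7568.1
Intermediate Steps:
T(p) = 3*√p
D(b) = 12/b² (D(b) = (12/b)/b = 12/b²)
D(T(-11)) - 7568 = 12/(3*√(-11))² - 7568 = 12/(3*(I*√11))² - 7568 = 12/(3*I*√11)² - 7568 = 12*(-1/99) - 7568 = -4/33 - 7568 = -249748/33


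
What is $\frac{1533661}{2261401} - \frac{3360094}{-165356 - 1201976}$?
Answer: $\frac{4847771847073}{1546042976066} \approx 3.1356$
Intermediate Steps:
$\frac{1533661}{2261401} - \frac{3360094}{-165356 - 1201976} = 1533661 \cdot \frac{1}{2261401} - \frac{3360094}{-1367332} = \frac{1533661}{2261401} - - \frac{1680047}{683666} = \frac{1533661}{2261401} + \frac{1680047}{683666} = \frac{4847771847073}{1546042976066}$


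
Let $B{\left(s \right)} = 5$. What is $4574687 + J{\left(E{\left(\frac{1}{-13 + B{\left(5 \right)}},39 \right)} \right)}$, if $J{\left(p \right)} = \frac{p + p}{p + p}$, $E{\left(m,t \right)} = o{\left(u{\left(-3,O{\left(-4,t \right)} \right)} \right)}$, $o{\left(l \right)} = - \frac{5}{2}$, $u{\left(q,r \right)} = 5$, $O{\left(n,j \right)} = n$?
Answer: $4574688$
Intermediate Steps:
$o{\left(l \right)} = - \frac{5}{2}$ ($o{\left(l \right)} = \left(-5\right) \frac{1}{2} = - \frac{5}{2}$)
$E{\left(m,t \right)} = - \frac{5}{2}$
$J{\left(p \right)} = 1$ ($J{\left(p \right)} = \frac{2 p}{2 p} = 2 p \frac{1}{2 p} = 1$)
$4574687 + J{\left(E{\left(\frac{1}{-13 + B{\left(5 \right)}},39 \right)} \right)} = 4574687 + 1 = 4574688$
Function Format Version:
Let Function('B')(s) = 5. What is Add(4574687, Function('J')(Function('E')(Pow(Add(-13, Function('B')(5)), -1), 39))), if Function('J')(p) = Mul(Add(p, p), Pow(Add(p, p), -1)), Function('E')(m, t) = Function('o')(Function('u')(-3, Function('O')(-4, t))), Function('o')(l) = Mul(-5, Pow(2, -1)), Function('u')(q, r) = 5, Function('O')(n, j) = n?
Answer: 4574688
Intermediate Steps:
Function('o')(l) = Rational(-5, 2) (Function('o')(l) = Mul(-5, Rational(1, 2)) = Rational(-5, 2))
Function('E')(m, t) = Rational(-5, 2)
Function('J')(p) = 1 (Function('J')(p) = Mul(Mul(2, p), Pow(Mul(2, p), -1)) = Mul(Mul(2, p), Mul(Rational(1, 2), Pow(p, -1))) = 1)
Add(4574687, Function('J')(Function('E')(Pow(Add(-13, Function('B')(5)), -1), 39))) = Add(4574687, 1) = 4574688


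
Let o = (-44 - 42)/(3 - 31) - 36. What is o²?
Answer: 212521/196 ≈ 1084.3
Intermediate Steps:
o = -461/14 (o = -86/(-28) - 36 = -86*(-1/28) - 36 = 43/14 - 36 = -461/14 ≈ -32.929)
o² = (-461/14)² = 212521/196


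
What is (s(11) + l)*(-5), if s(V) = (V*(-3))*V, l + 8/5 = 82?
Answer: 1413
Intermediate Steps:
l = 402/5 (l = -8/5 + 82 = 402/5 ≈ 80.400)
s(V) = -3*V² (s(V) = (-3*V)*V = -3*V²)
(s(11) + l)*(-5) = (-3*11² + 402/5)*(-5) = (-3*121 + 402/5)*(-5) = (-363 + 402/5)*(-5) = -1413/5*(-5) = 1413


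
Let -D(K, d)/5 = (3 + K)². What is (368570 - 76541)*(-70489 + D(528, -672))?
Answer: -432288776526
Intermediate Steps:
D(K, d) = -5*(3 + K)²
(368570 - 76541)*(-70489 + D(528, -672)) = (368570 - 76541)*(-70489 - 5*(3 + 528)²) = 292029*(-70489 - 5*531²) = 292029*(-70489 - 5*281961) = 292029*(-70489 - 1409805) = 292029*(-1480294) = -432288776526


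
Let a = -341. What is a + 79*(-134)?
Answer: -10927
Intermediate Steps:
a + 79*(-134) = -341 + 79*(-134) = -341 - 10586 = -10927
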